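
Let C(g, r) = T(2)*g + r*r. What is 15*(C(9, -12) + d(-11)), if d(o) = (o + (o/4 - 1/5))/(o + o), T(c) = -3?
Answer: 155277/88 ≈ 1764.5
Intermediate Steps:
C(g, r) = r**2 - 3*g (C(g, r) = -3*g + r*r = -3*g + r**2 = r**2 - 3*g)
d(o) = (-1/5 + 5*o/4)/(2*o) (d(o) = (o + (o*(1/4) - 1*1/5))/((2*o)) = (o + (o/4 - 1/5))*(1/(2*o)) = (o + (-1/5 + o/4))*(1/(2*o)) = (-1/5 + 5*o/4)*(1/(2*o)) = (-1/5 + 5*o/4)/(2*o))
15*(C(9, -12) + d(-11)) = 15*(((-12)**2 - 3*9) + (1/40)*(-4 + 25*(-11))/(-11)) = 15*((144 - 27) + (1/40)*(-1/11)*(-4 - 275)) = 15*(117 + (1/40)*(-1/11)*(-279)) = 15*(117 + 279/440) = 15*(51759/440) = 155277/88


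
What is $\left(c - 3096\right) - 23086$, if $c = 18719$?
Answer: $-7463$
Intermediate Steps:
$\left(c - 3096\right) - 23086 = \left(18719 - 3096\right) - 23086 = 15623 - 23086 = -7463$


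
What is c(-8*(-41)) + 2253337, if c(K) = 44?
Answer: 2253381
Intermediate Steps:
c(-8*(-41)) + 2253337 = 44 + 2253337 = 2253381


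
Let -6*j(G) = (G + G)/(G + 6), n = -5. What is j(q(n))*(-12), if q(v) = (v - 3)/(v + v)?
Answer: 8/17 ≈ 0.47059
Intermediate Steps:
q(v) = (-3 + v)/(2*v) (q(v) = (-3 + v)/((2*v)) = (-3 + v)*(1/(2*v)) = (-3 + v)/(2*v))
j(G) = -G/(3*(6 + G)) (j(G) = -(G + G)/(6*(G + 6)) = -2*G/(6*(6 + G)) = -G/(3*(6 + G)))
j(q(n))*(-12) = -(1/2)*(-3 - 5)/(-5)/(18 + 3*((1/2)*(-3 - 5)/(-5)))*(-12) = -(1/2)*(-1/5)*(-8)/(18 + 3*((1/2)*(-1/5)*(-8)))*(-12) = -1*4/5/(18 + 3*(4/5))*(-12) = -1*4/5/(18 + 12/5)*(-12) = -1*4/5/102/5*(-12) = -1*4/5*5/102*(-12) = -2/51*(-12) = 8/17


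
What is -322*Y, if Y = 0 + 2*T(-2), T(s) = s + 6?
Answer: -2576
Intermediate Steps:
T(s) = 6 + s
Y = 8 (Y = 0 + 2*(6 - 2) = 0 + 2*4 = 0 + 8 = 8)
-322*Y = -322*8 = -2576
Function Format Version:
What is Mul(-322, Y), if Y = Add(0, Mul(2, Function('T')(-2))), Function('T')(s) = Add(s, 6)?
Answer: -2576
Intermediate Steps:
Function('T')(s) = Add(6, s)
Y = 8 (Y = Add(0, Mul(2, Add(6, -2))) = Add(0, Mul(2, 4)) = Add(0, 8) = 8)
Mul(-322, Y) = Mul(-322, 8) = -2576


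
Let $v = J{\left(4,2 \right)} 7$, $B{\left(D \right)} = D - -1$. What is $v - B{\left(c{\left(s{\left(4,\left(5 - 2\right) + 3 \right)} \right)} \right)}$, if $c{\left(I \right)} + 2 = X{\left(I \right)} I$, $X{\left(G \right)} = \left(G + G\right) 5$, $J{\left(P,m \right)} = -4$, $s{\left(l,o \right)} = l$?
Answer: $-187$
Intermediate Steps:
$X{\left(G \right)} = 10 G$ ($X{\left(G \right)} = 2 G 5 = 10 G$)
$c{\left(I \right)} = -2 + 10 I^{2}$ ($c{\left(I \right)} = -2 + 10 I I = -2 + 10 I^{2}$)
$B{\left(D \right)} = 1 + D$ ($B{\left(D \right)} = D + 1 = 1 + D$)
$v = -28$ ($v = \left(-4\right) 7 = -28$)
$v - B{\left(c{\left(s{\left(4,\left(5 - 2\right) + 3 \right)} \right)} \right)} = -28 - \left(1 - \left(2 - 10 \cdot 4^{2}\right)\right) = -28 - \left(1 + \left(-2 + 10 \cdot 16\right)\right) = -28 - \left(1 + \left(-2 + 160\right)\right) = -28 - \left(1 + 158\right) = -28 - 159 = -187$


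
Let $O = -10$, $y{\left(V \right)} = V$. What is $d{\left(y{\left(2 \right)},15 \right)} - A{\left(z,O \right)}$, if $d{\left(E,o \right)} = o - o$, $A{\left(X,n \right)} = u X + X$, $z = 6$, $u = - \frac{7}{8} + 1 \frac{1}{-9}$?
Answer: $- \frac{1}{12} \approx -0.083333$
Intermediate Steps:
$u = - \frac{71}{72}$ ($u = \left(-7\right) \frac{1}{8} + 1 \left(- \frac{1}{9}\right) = - \frac{7}{8} - \frac{1}{9} = - \frac{71}{72} \approx -0.98611$)
$A{\left(X,n \right)} = \frac{X}{72}$ ($A{\left(X,n \right)} = - \frac{71 X}{72} + X = \frac{X}{72}$)
$d{\left(E,o \right)} = 0$
$d{\left(y{\left(2 \right)},15 \right)} - A{\left(z,O \right)} = 0 - \frac{1}{72} \cdot 6 = 0 - \frac{1}{12} = - \frac{1}{12}$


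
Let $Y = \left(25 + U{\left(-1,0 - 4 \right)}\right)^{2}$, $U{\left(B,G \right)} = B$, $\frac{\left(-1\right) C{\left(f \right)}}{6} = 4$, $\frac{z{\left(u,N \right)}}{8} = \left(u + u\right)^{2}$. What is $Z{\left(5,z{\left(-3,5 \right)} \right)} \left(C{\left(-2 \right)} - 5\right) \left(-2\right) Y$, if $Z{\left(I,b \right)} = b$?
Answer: $9621504$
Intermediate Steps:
$z{\left(u,N \right)} = 32 u^{2}$ ($z{\left(u,N \right)} = 8 \left(u + u\right)^{2} = 8 \left(2 u\right)^{2} = 8 \cdot 4 u^{2} = 32 u^{2}$)
$C{\left(f \right)} = -24$ ($C{\left(f \right)} = \left(-6\right) 4 = -24$)
$Y = 576$ ($Y = \left(25 - 1\right)^{2} = 24^{2} = 576$)
$Z{\left(5,z{\left(-3,5 \right)} \right)} \left(C{\left(-2 \right)} - 5\right) \left(-2\right) Y = 32 \left(-3\right)^{2} \left(-24 - 5\right) \left(-2\right) 576 = 32 \cdot 9 \left(-29\right) \left(-2\right) 576 = 288 \left(-29\right) \left(-2\right) 576 = \left(-8352\right) \left(-2\right) 576 = 16704 \cdot 576 = 9621504$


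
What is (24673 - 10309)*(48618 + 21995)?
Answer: 1014285132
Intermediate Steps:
(24673 - 10309)*(48618 + 21995) = 14364*70613 = 1014285132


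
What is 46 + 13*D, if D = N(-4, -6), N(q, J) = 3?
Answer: 85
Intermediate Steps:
D = 3
46 + 13*D = 46 + 13*3 = 46 + 39 = 85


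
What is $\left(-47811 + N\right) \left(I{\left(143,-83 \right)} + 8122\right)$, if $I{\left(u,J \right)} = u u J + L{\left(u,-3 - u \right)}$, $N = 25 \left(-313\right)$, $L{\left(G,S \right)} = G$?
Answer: $93969315272$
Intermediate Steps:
$N = -7825$
$I{\left(u,J \right)} = u + J u^{2}$ ($I{\left(u,J \right)} = u u J + u = u^{2} J + u = J u^{2} + u = u + J u^{2}$)
$\left(-47811 + N\right) \left(I{\left(143,-83 \right)} + 8122\right) = \left(-47811 - 7825\right) \left(143 \left(1 - 11869\right) + 8122\right) = - 55636 \left(143 \left(1 - 11869\right) + 8122\right) = - 55636 \left(143 \left(-11868\right) + 8122\right) = - 55636 \left(-1697124 + 8122\right) = \left(-55636\right) \left(-1689002\right) = 93969315272$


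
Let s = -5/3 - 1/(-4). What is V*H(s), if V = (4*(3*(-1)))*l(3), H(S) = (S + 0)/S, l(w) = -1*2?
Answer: 24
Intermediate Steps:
l(w) = -2
s = -17/12 (s = -5*⅓ - 1*(-¼) = -5/3 + ¼ = -17/12 ≈ -1.4167)
H(S) = 1 (H(S) = S/S = 1)
V = 24 (V = (4*(3*(-1)))*(-2) = (4*(-3))*(-2) = -12*(-2) = 24)
V*H(s) = 24*1 = 24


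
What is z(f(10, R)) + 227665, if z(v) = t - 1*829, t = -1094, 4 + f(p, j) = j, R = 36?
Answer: 225742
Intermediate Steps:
f(p, j) = -4 + j
z(v) = -1923 (z(v) = -1094 - 1*829 = -1094 - 829 = -1923)
z(f(10, R)) + 227665 = -1923 + 227665 = 225742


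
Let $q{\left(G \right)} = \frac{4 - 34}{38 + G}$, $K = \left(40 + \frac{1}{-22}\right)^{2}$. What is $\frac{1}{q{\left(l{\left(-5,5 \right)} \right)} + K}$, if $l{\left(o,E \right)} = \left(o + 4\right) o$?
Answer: $\frac{20812}{33209043} \approx 0.0006267$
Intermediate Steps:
$l{\left(o,E \right)} = o \left(4 + o\right)$ ($l{\left(o,E \right)} = \left(4 + o\right) o = o \left(4 + o\right)$)
$K = \frac{772641}{484}$ ($K = \left(40 - \frac{1}{22}\right)^{2} = \left(\frac{879}{22}\right)^{2} = \frac{772641}{484} \approx 1596.4$)
$q{\left(G \right)} = - \frac{30}{38 + G}$
$\frac{1}{q{\left(l{\left(-5,5 \right)} \right)} + K} = \frac{1}{- \frac{30}{38 - 5 \left(4 - 5\right)} + \frac{772641}{484}} = \frac{1}{- \frac{30}{38 - -5} + \frac{772641}{484}} = \frac{1}{- \frac{30}{38 + 5} + \frac{772641}{484}} = \frac{1}{- \frac{30}{43} + \frac{772641}{484}} = \frac{1}{\frac{33209043}{20812}} = \frac{20812}{33209043}$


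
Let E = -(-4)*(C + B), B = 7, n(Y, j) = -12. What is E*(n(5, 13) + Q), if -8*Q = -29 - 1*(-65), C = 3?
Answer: -660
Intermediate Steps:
E = 40 (E = -(-4)*(3 + 7) = -(-4)*10 = -1*(-40) = 40)
Q = -9/2 (Q = -(-29 - 1*(-65))/8 = -(-29 + 65)/8 = -⅛*36 = -9/2 ≈ -4.5000)
E*(n(5, 13) + Q) = 40*(-12 - 9/2) = 40*(-33/2) = -660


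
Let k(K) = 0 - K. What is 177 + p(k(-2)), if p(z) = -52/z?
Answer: 151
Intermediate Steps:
k(K) = -K
177 + p(k(-2)) = 177 - 52/((-1*(-2))) = 177 - 52/2 = 177 - 52*½ = 177 - 26 = 151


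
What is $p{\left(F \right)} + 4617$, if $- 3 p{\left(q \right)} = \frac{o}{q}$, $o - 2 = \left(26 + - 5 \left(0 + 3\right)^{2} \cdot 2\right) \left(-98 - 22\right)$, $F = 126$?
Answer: $\frac{868772}{189} \approx 4596.7$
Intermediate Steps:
$o = 7682$ ($o = 2 + \left(26 + - 5 \left(0 + 3\right)^{2} \cdot 2\right) \left(-98 - 22\right) = 2 + \left(26 + - 5 \cdot 3^{2} \cdot 2\right) \left(-120\right) = 2 + \left(26 + \left(-5\right) 9 \cdot 2\right) \left(-120\right) = 2 + \left(26 - 90\right) \left(-120\right) = 2 - -7680 = 2 + 7680 = 7682$)
$p{\left(q \right)} = - \frac{7682}{3 q}$ ($p{\left(q \right)} = - \frac{7682 \frac{1}{q}}{3} = - \frac{7682}{3 q}$)
$p{\left(F \right)} + 4617 = - \frac{7682}{3 \cdot 126} + 4617 = \left(- \frac{7682}{3}\right) \frac{1}{126} + 4617 = - \frac{3841}{189} + 4617 = \frac{868772}{189}$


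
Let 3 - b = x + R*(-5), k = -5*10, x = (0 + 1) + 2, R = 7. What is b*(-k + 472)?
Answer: 18270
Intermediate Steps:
x = 3 (x = 1 + 2 = 3)
k = -50
b = 35 (b = 3 - (3 + 7*(-5)) = 3 - (3 - 35) = 3 - 1*(-32) = 3 + 32 = 35)
b*(-k + 472) = 35*(-1*(-50) + 472) = 35*(50 + 472) = 35*522 = 18270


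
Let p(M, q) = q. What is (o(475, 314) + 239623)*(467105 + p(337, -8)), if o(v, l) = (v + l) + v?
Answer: 112517595039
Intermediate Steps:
o(v, l) = l + 2*v (o(v, l) = (l + v) + v = l + 2*v)
(o(475, 314) + 239623)*(467105 + p(337, -8)) = ((314 + 2*475) + 239623)*(467105 - 8) = ((314 + 950) + 239623)*467097 = (1264 + 239623)*467097 = 240887*467097 = 112517595039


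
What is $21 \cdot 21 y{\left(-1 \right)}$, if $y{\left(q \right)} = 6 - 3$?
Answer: $1323$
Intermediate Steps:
$y{\left(q \right)} = 3$
$21 \cdot 21 y{\left(-1 \right)} = 21 \cdot 21 \cdot 3 = 441 \cdot 3 = 1323$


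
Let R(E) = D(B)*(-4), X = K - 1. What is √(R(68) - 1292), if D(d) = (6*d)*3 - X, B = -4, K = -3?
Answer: 2*I*√255 ≈ 31.937*I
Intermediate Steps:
X = -4 (X = -3 - 1 = -4)
D(d) = 4 + 18*d (D(d) = (6*d)*3 - 1*(-4) = 18*d + 4 = 4 + 18*d)
R(E) = 272 (R(E) = (4 + 18*(-4))*(-4) = (4 - 72)*(-4) = -68*(-4) = 272)
√(R(68) - 1292) = √(272 - 1292) = √(-1020) = 2*I*√255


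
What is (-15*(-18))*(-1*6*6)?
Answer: -9720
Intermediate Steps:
(-15*(-18))*(-1*6*6) = 270*(-6*6) = 270*(-36) = -9720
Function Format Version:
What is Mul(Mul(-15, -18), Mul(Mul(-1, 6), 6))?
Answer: -9720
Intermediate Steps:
Mul(Mul(-15, -18), Mul(Mul(-1, 6), 6)) = Mul(270, Mul(-6, 6)) = Mul(270, -36) = -9720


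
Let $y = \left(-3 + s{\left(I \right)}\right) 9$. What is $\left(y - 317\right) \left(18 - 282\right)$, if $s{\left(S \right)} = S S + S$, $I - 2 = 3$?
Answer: $19536$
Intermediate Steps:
$I = 5$ ($I = 2 + 3 = 5$)
$s{\left(S \right)} = S + S^{2}$ ($s{\left(S \right)} = S^{2} + S = S + S^{2}$)
$y = 243$ ($y = \left(-3 + 5 \left(1 + 5\right)\right) 9 = \left(-3 + 5 \cdot 6\right) 9 = \left(-3 + 30\right) 9 = 27 \cdot 9 = 243$)
$\left(y - 317\right) \left(18 - 282\right) = \left(243 - 317\right) \left(18 - 282\right) = \left(-74\right) \left(-264\right) = 19536$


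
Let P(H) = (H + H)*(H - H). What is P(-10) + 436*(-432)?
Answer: -188352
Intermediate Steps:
P(H) = 0 (P(H) = (2*H)*0 = 0)
P(-10) + 436*(-432) = 0 + 436*(-432) = 0 - 188352 = -188352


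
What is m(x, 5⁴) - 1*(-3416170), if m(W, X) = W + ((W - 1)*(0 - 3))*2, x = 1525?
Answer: 3408551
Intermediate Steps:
m(W, X) = 6 - 5*W (m(W, X) = W + ((-1 + W)*(-3))*2 = W + (3 - 3*W)*2 = W + (6 - 6*W) = 6 - 5*W)
m(x, 5⁴) - 1*(-3416170) = (6 - 5*1525) - 1*(-3416170) = (6 - 7625) + 3416170 = -7619 + 3416170 = 3408551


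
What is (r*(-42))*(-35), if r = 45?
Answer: 66150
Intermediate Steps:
(r*(-42))*(-35) = (45*(-42))*(-35) = -1890*(-35) = 66150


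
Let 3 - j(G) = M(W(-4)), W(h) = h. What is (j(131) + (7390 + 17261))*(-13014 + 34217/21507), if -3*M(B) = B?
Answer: -20697729162998/64521 ≈ -3.2079e+8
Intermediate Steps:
M(B) = -B/3
j(G) = 5/3 (j(G) = 3 - (-1)*(-4)/3 = 3 - 1*4/3 = 3 - 4/3 = 5/3)
(j(131) + (7390 + 17261))*(-13014 + 34217/21507) = (5/3 + (7390 + 17261))*(-13014 + 34217/21507) = (5/3 + 24651)*(-13014 + 34217*(1/21507)) = 73958*(-13014 + 34217/21507)/3 = (73958/3)*(-279857881/21507) = -20697729162998/64521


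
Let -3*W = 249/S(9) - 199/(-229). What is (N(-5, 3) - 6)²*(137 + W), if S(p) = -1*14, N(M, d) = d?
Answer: 4115703/3206 ≈ 1283.8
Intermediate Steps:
S(p) = -14
W = 54235/9618 (W = -(249/(-14) - 199/(-229))/3 = -(249*(-1/14) - 199*(-1/229))/3 = -(-249/14 + 199/229)/3 = -⅓*(-54235/3206) = 54235/9618 ≈ 5.6389)
(N(-5, 3) - 6)²*(137 + W) = (3 - 6)²*(137 + 54235/9618) = (-3)²*(1371901/9618) = 9*(1371901/9618) = 4115703/3206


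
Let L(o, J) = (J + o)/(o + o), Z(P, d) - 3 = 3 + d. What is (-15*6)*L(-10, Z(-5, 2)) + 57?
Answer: 48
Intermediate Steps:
Z(P, d) = 6 + d (Z(P, d) = 3 + (3 + d) = 6 + d)
L(o, J) = (J + o)/(2*o) (L(o, J) = (J + o)/((2*o)) = (J + o)*(1/(2*o)) = (J + o)/(2*o))
(-15*6)*L(-10, Z(-5, 2)) + 57 = (-15*6)*((1/2)*((6 + 2) - 10)/(-10)) + 57 = -45*(-1)*(8 - 10)/10 + 57 = -45*(-1)*(-2)/10 + 57 = -90*1/10 + 57 = -9 + 57 = 48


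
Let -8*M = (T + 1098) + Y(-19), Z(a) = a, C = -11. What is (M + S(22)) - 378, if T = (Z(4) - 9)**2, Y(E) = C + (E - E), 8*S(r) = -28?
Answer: -1041/2 ≈ -520.50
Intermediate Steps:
S(r) = -7/2 (S(r) = (1/8)*(-28) = -7/2)
Y(E) = -11 (Y(E) = -11 + (E - E) = -11 + 0 = -11)
T = 25 (T = (4 - 9)**2 = (-5)**2 = 25)
M = -139 (M = -((25 + 1098) - 11)/8 = -(1123 - 11)/8 = -1/8*1112 = -139)
(M + S(22)) - 378 = (-139 - 7/2) - 378 = -285/2 - 378 = -1041/2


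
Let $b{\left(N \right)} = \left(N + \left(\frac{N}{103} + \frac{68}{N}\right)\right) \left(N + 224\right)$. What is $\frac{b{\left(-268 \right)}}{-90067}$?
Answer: $- \frac{82243700}{621552367} \approx -0.13232$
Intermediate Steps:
$b{\left(N \right)} = \left(224 + N\right) \left(\frac{68}{N} + \frac{104 N}{103}\right)$ ($b{\left(N \right)} = \left(N + \left(N \frac{1}{103} + \frac{68}{N}\right)\right) \left(224 + N\right) = \left(N + \left(\frac{N}{103} + \frac{68}{N}\right)\right) \left(224 + N\right) = \left(N + \left(\frac{68}{N} + \frac{N}{103}\right)\right) \left(224 + N\right) = \left(\frac{68}{N} + \frac{104 N}{103}\right) \left(224 + N\right) = \left(224 + N\right) \left(\frac{68}{N} + \frac{104 N}{103}\right)$)
$\frac{b{\left(-268 \right)}}{-90067} = \frac{68 + \frac{15232}{-268} + \frac{104 \left(-268\right)^{2}}{103} + \frac{23296}{103} \left(-268\right)}{-90067} = \left(68 + 15232 \left(- \frac{1}{268}\right) + \frac{104}{103} \cdot 71824 - \frac{6243328}{103}\right) \left(- \frac{1}{90067}\right) = \left(68 - \frac{3808}{67} + \frac{7469696}{103} - \frac{6243328}{103}\right) \left(- \frac{1}{90067}\right) = \frac{82243700}{6901} \left(- \frac{1}{90067}\right) = - \frac{82243700}{621552367}$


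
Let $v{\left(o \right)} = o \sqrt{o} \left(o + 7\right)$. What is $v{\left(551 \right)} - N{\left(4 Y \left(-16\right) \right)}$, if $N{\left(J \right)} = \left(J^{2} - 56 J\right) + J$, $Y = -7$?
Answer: $-176064 + 307458 \sqrt{551} \approx 7.041 \cdot 10^{6}$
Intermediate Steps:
$N{\left(J \right)} = J^{2} - 55 J$
$v{\left(o \right)} = o^{\frac{3}{2}} \left(7 + o\right)$
$v{\left(551 \right)} - N{\left(4 Y \left(-16\right) \right)} = 551^{\frac{3}{2}} \left(7 + 551\right) - 4 \left(-7\right) \left(-16\right) \left(-55 + 4 \left(-7\right) \left(-16\right)\right) = 551 \sqrt{551} \cdot 558 - \left(-28\right) \left(-16\right) \left(-55 - -448\right) = 307458 \sqrt{551} - 448 \left(-55 + 448\right) = 307458 \sqrt{551} - 448 \cdot 393 = 307458 \sqrt{551} - 176064 = -176064 + 307458 \sqrt{551}$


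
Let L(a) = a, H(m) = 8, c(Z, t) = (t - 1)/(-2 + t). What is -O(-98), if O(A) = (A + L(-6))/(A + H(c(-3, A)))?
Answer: -52/45 ≈ -1.1556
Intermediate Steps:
c(Z, t) = (-1 + t)/(-2 + t)
O(A) = (-6 + A)/(8 + A) (O(A) = (A - 6)/(A + 8) = (-6 + A)/(8 + A))
-O(-98) = -(-6 - 98)/(8 - 98) = -(-104)/(-90) = -(-1)*(-104)/90 = -1*52/45 = -52/45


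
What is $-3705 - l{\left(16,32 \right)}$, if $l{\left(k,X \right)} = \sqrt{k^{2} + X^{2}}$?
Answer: $-3705 - 16 \sqrt{5} \approx -3740.8$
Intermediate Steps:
$l{\left(k,X \right)} = \sqrt{X^{2} + k^{2}}$
$-3705 - l{\left(16,32 \right)} = -3705 - \sqrt{32^{2} + 16^{2}} = -3705 - \sqrt{1024 + 256} = -3705 - \sqrt{1280} = -3705 - 16 \sqrt{5}$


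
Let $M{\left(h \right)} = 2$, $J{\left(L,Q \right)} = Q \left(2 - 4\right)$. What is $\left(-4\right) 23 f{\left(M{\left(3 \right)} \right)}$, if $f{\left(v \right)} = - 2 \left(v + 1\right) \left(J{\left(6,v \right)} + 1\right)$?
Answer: $-1656$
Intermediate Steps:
$J{\left(L,Q \right)} = - 2 Q$ ($J{\left(L,Q \right)} = Q \left(-2\right) = - 2 Q$)
$f{\left(v \right)} = \left(1 - 2 v\right) \left(-2 - 2 v\right)$ ($f{\left(v \right)} = - 2 \left(v + 1\right) \left(- 2 v + 1\right) = - 2 \left(1 + v\right) \left(1 - 2 v\right) = \left(-2 - 2 v\right) \left(1 - 2 v\right) = \left(1 - 2 v\right) \left(-2 - 2 v\right)$)
$\left(-4\right) 23 f{\left(M{\left(3 \right)} \right)} = \left(-4\right) 23 \left(-2 + 2 \cdot 2 + 4 \cdot 2^{2}\right) = - 92 \left(-2 + 4 + 4 \cdot 4\right) = - 92 \left(-2 + 4 + 16\right) = \left(-92\right) 18 = -1656$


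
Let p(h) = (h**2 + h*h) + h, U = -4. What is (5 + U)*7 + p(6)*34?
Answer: 2659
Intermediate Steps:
p(h) = h + 2*h**2 (p(h) = (h**2 + h**2) + h = 2*h**2 + h = h + 2*h**2)
(5 + U)*7 + p(6)*34 = (5 - 4)*7 + (6*(1 + 2*6))*34 = 1*7 + (6*(1 + 12))*34 = 7 + (6*13)*34 = 7 + 78*34 = 7 + 2652 = 2659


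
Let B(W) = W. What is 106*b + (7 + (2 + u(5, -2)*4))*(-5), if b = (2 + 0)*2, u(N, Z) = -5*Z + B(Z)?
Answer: 219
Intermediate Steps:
u(N, Z) = -4*Z (u(N, Z) = -5*Z + Z = -4*Z)
b = 4 (b = 2*2 = 4)
106*b + (7 + (2 + u(5, -2)*4))*(-5) = 106*4 + (7 + (2 - 4*(-2)*4))*(-5) = 424 + (7 + (2 + 8*4))*(-5) = 424 + (7 + (2 + 32))*(-5) = 424 + (7 + 34)*(-5) = 424 + 41*(-5) = 424 - 205 = 219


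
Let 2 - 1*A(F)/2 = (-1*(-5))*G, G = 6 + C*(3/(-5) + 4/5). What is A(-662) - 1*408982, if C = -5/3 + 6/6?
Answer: -1227110/3 ≈ -4.0904e+5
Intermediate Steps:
C = -2/3 (C = -5*1/3 + 6*(1/6) = -5/3 + 1 = -2/3 ≈ -0.66667)
G = 88/15 (G = 6 - 2*(3/(-5) + 4/5)/3 = 6 - 2*(3*(-1/5) + 4*(1/5))/3 = 6 - 2*(-3/5 + 4/5)/3 = 6 - 2/3*1/5 = 6 - 2/15 = 88/15 ≈ 5.8667)
A(F) = -164/3 (A(F) = 4 - 2*(-1*(-5))*88/15 = 4 - 10*88/15 = 4 - 2*88/3 = 4 - 176/3 = -164/3)
A(-662) - 1*408982 = -164/3 - 1*408982 = -164/3 - 408982 = -1227110/3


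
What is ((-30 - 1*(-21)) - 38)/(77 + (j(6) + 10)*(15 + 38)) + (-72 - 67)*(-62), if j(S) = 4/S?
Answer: 353335/41 ≈ 8617.9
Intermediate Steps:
((-30 - 1*(-21)) - 38)/(77 + (j(6) + 10)*(15 + 38)) + (-72 - 67)*(-62) = ((-30 - 1*(-21)) - 38)/(77 + (4/6 + 10)*(15 + 38)) + (-72 - 67)*(-62) = ((-30 + 21) - 38)/(77 + (4*(⅙) + 10)*53) - 139*(-62) = (-9 - 38)/(77 + (⅔ + 10)*53) + 8618 = -47/(77 + (32/3)*53) + 8618 = -47/(77 + 1696/3) + 8618 = -47/1927/3 + 8618 = -47*3/1927 + 8618 = -3/41 + 8618 = 353335/41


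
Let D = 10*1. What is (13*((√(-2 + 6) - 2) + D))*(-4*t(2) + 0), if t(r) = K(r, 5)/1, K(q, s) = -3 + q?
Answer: 520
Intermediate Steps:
D = 10
t(r) = -3 + r (t(r) = (-3 + r)/1 = (-3 + r)*1 = -3 + r)
(13*((√(-2 + 6) - 2) + D))*(-4*t(2) + 0) = (13*((√(-2 + 6) - 2) + 10))*(-4*(-3 + 2) + 0) = (13*((√4 - 2) + 10))*(-4*(-1) + 0) = (13*((2 - 2) + 10))*(4 + 0) = (13*(0 + 10))*4 = (13*10)*4 = 130*4 = 520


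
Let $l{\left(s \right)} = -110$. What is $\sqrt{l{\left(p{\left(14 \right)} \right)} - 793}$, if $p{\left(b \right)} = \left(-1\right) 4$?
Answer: $i \sqrt{903} \approx 30.05 i$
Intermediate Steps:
$p{\left(b \right)} = -4$
$\sqrt{l{\left(p{\left(14 \right)} \right)} - 793} = \sqrt{-110 - 793} = \sqrt{-903} = i \sqrt{903}$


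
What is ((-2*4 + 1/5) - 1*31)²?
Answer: 37636/25 ≈ 1505.4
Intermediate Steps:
((-2*4 + 1/5) - 1*31)² = ((-8 + ⅕) - 31)² = (-39/5 - 31)² = (-194/5)² = 37636/25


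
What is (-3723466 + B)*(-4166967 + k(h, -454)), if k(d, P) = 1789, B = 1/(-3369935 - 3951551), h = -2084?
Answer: 56774092232741304953/3660743 ≈ 1.5509e+13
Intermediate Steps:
B = -1/7321486 (B = 1/(-7321486) = -1/7321486 ≈ -1.3658e-7)
(-3723466 + B)*(-4166967 + k(h, -454)) = (-3723466 - 1/7321486)*(-4166967 + 1789) = -27261304190477/7321486*(-4165178) = 56774092232741304953/3660743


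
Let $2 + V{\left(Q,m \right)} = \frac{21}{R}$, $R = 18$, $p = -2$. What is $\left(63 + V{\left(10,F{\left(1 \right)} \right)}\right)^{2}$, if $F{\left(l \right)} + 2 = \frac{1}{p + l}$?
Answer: $\frac{139129}{36} \approx 3864.7$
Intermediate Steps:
$F{\left(l \right)} = -2 + \frac{1}{-2 + l}$
$V{\left(Q,m \right)} = - \frac{5}{6}$ ($V{\left(Q,m \right)} = -2 + \frac{21}{18} = -2 + 21 \cdot \frac{1}{18} = -2 + \frac{7}{6} = - \frac{5}{6}$)
$\left(63 + V{\left(10,F{\left(1 \right)} \right)}\right)^{2} = \left(63 - \frac{5}{6}\right)^{2} = \left(\frac{373}{6}\right)^{2} = \frac{139129}{36}$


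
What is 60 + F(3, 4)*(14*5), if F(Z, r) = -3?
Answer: -150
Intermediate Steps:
60 + F(3, 4)*(14*5) = 60 - 42*5 = 60 - 3*70 = 60 - 210 = -150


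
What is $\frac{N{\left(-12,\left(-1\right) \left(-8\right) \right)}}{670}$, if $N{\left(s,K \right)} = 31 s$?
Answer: $- \frac{186}{335} \approx -0.55522$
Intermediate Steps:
$\frac{N{\left(-12,\left(-1\right) \left(-8\right) \right)}}{670} = \frac{31 \left(-12\right)}{670} = \left(-372\right) \frac{1}{670} = - \frac{186}{335}$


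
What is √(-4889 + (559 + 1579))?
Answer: I*√2751 ≈ 52.45*I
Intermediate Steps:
√(-4889 + (559 + 1579)) = √(-4889 + 2138) = √(-2751) = I*√2751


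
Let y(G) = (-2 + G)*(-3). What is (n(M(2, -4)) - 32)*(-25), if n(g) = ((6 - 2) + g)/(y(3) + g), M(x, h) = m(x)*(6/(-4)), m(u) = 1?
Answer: 7325/9 ≈ 813.89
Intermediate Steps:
M(x, h) = -3/2 (M(x, h) = 1*(6/(-4)) = 1*(6*(-¼)) = 1*(-3/2) = -3/2)
y(G) = 6 - 3*G
n(g) = (4 + g)/(-3 + g) (n(g) = ((6 - 2) + g)/((6 - 3*3) + g) = (4 + g)/((6 - 9) + g) = (4 + g)/(-3 + g))
(n(M(2, -4)) - 32)*(-25) = ((4 - 3/2)/(-3 - 3/2) - 32)*(-25) = ((5/2)/(-9/2) - 32)*(-25) = (-2/9*5/2 - 32)*(-25) = (-5/9 - 32)*(-25) = -293/9*(-25) = 7325/9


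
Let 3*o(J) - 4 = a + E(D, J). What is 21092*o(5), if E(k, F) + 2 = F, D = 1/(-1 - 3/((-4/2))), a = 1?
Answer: 168736/3 ≈ 56245.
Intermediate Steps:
D = 2 (D = 1/(-1 - 3/((-4*½))) = 1/(-1 - 3/(-2)) = 1/(-1 - 3*(-½)) = 1/(-1 + 3/2) = 1/(½) = 2)
E(k, F) = -2 + F
o(J) = 1 + J/3 (o(J) = 4/3 + (1 + (-2 + J))/3 = 4/3 + (-1 + J)/3 = 4/3 + (-⅓ + J/3) = 1 + J/3)
21092*o(5) = 21092*(1 + (⅓)*5) = 21092*(1 + 5/3) = 21092*(8/3) = 168736/3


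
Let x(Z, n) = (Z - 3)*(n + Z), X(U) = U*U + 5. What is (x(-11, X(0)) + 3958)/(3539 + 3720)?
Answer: 4042/7259 ≈ 0.55683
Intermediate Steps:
X(U) = 5 + U² (X(U) = U² + 5 = 5 + U²)
x(Z, n) = (-3 + Z)*(Z + n)
(x(-11, X(0)) + 3958)/(3539 + 3720) = (((-11)² - 3*(-11) - 3*(5 + 0²) - 11*(5 + 0²)) + 3958)/(3539 + 3720) = ((121 + 33 - 3*(5 + 0) - 11*(5 + 0)) + 3958)/7259 = ((121 + 33 - 3*5 - 11*5) + 3958)*(1/7259) = ((121 + 33 - 15 - 55) + 3958)*(1/7259) = (84 + 3958)*(1/7259) = 4042*(1/7259) = 4042/7259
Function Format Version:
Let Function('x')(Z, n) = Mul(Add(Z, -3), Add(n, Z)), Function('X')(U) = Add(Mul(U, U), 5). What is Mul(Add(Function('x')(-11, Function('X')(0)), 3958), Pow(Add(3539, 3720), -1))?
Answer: Rational(4042, 7259) ≈ 0.55683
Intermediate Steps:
Function('X')(U) = Add(5, Pow(U, 2)) (Function('X')(U) = Add(Pow(U, 2), 5) = Add(5, Pow(U, 2)))
Function('x')(Z, n) = Mul(Add(-3, Z), Add(Z, n))
Mul(Add(Function('x')(-11, Function('X')(0)), 3958), Pow(Add(3539, 3720), -1)) = Mul(Add(Add(Pow(-11, 2), Mul(-3, -11), Mul(-3, Add(5, Pow(0, 2))), Mul(-11, Add(5, Pow(0, 2)))), 3958), Pow(Add(3539, 3720), -1)) = Mul(Add(Add(121, 33, Mul(-3, Add(5, 0)), Mul(-11, Add(5, 0))), 3958), Pow(7259, -1)) = Mul(Add(Add(121, 33, Mul(-3, 5), Mul(-11, 5)), 3958), Rational(1, 7259)) = Mul(Add(Add(121, 33, -15, -55), 3958), Rational(1, 7259)) = Mul(Add(84, 3958), Rational(1, 7259)) = Mul(4042, Rational(1, 7259)) = Rational(4042, 7259)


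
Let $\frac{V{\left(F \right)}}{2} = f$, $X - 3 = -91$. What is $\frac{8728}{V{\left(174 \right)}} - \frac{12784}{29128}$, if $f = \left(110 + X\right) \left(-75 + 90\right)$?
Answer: $\frac{698272}{54615} \approx 12.785$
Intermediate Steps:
$X = -88$ ($X = 3 - 91 = -88$)
$f = 330$ ($f = \left(110 - 88\right) \left(-75 + 90\right) = 22 \cdot 15 = 330$)
$V{\left(F \right)} = 660$ ($V{\left(F \right)} = 2 \cdot 330 = 660$)
$\frac{8728}{V{\left(174 \right)}} - \frac{12784}{29128} = \frac{8728}{660} - \frac{12784}{29128} = 8728 \cdot \frac{1}{660} - \frac{1598}{3641} = \frac{2182}{165} - \frac{1598}{3641} = \frac{698272}{54615}$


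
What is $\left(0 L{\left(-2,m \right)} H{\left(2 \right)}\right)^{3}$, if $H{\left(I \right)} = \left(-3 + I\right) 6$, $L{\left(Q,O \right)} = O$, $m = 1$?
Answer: $0$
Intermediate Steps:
$H{\left(I \right)} = -18 + 6 I$
$\left(0 L{\left(-2,m \right)} H{\left(2 \right)}\right)^{3} = \left(0 \cdot 1 \left(-18 + 6 \cdot 2\right)\right)^{3} = \left(0 \left(-18 + 12\right)\right)^{3} = \left(0 \left(-6\right)\right)^{3} = 0^{3} = 0$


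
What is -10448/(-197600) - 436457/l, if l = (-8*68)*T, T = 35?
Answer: 77181101/3359200 ≈ 22.976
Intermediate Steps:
l = -19040 (l = -8*68*35 = -544*35 = -19040)
-10448/(-197600) - 436457/l = -10448/(-197600) - 436457/(-19040) = -10448*(-1/197600) - 436457*(-1/19040) = 653/12350 + 62351/2720 = 77181101/3359200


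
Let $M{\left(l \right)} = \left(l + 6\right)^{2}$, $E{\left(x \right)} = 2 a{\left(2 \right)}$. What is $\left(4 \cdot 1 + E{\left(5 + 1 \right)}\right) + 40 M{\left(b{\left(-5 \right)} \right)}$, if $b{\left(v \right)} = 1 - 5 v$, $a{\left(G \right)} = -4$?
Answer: $40956$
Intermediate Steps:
$E{\left(x \right)} = -8$ ($E{\left(x \right)} = 2 \left(-4\right) = -8$)
$M{\left(l \right)} = \left(6 + l\right)^{2}$
$\left(4 \cdot 1 + E{\left(5 + 1 \right)}\right) + 40 M{\left(b{\left(-5 \right)} \right)} = \left(4 \cdot 1 - 8\right) + 40 \left(6 + \left(1 - -25\right)\right)^{2} = \left(4 - 8\right) + 40 \left(6 + \left(1 + 25\right)\right)^{2} = -4 + 40 \left(6 + 26\right)^{2} = -4 + 40 \cdot 32^{2} = -4 + 40 \cdot 1024 = -4 + 40960 = 40956$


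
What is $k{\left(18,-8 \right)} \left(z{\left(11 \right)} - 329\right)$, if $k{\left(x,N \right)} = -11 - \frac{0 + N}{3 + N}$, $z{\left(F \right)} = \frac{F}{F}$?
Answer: $\frac{20664}{5} \approx 4132.8$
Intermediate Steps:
$z{\left(F \right)} = 1$
$k{\left(x,N \right)} = -11 - \frac{N}{3 + N}$
$k{\left(18,-8 \right)} \left(z{\left(11 \right)} - 329\right) = \frac{3 \left(-11 - -32\right)}{3 - 8} \left(1 - 329\right) = \frac{3 \left(-11 + 32\right)}{-5} \left(-328\right) = 3 \left(- \frac{1}{5}\right) 21 \left(-328\right) = \left(- \frac{63}{5}\right) \left(-328\right) = \frac{20664}{5}$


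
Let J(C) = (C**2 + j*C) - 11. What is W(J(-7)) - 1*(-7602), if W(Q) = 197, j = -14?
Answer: 7799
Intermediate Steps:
J(C) = -11 + C**2 - 14*C (J(C) = (C**2 - 14*C) - 11 = -11 + C**2 - 14*C)
W(J(-7)) - 1*(-7602) = 197 - 1*(-7602) = 197 + 7602 = 7799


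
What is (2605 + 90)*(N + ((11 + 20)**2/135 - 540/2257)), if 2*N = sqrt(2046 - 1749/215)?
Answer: 1129785503/60939 + 5929*sqrt(778515)/86 ≈ 79369.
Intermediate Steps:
N = 11*sqrt(778515)/430 (N = sqrt(2046 - 1749/215)/2 = sqrt(438141/215)/2 = (11*sqrt(778515)/215)/2 = 11*sqrt(778515)/430 ≈ 22.571)
(2605 + 90)*(N + ((11 + 20)**2/135 - 540/2257)) = (2605 + 90)*(11*sqrt(778515)/430 + ((11 + 20)**2/135 - 540/2257)) = 2695*(11*sqrt(778515)/430 + (31**2*(1/135) - 540*1/2257)) = 2695*(11*sqrt(778515)/430 + (961*(1/135) - 540/2257)) = 2695*(11*sqrt(778515)/430 + (961/135 - 540/2257)) = 2695*(11*sqrt(778515)/430 + 2096077/304695) = 2695*(2096077/304695 + 11*sqrt(778515)/430) = 1129785503/60939 + 5929*sqrt(778515)/86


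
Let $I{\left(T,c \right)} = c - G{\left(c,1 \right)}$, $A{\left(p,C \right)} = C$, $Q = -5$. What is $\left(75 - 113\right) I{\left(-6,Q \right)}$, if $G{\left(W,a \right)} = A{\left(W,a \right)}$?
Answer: $228$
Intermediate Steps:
$G{\left(W,a \right)} = a$
$I{\left(T,c \right)} = -1 + c$ ($I{\left(T,c \right)} = c - 1 = -1 + c$)
$\left(75 - 113\right) I{\left(-6,Q \right)} = \left(75 - 113\right) \left(-1 - 5\right) = \left(-38\right) \left(-6\right) = 228$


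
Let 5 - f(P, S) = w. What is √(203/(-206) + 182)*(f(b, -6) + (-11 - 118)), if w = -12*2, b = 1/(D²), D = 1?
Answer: -350*√156766/103 ≈ -1345.4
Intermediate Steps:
b = 1 (b = 1/(1²) = 1/1 = 1)
w = -24
f(P, S) = 29 (f(P, S) = 5 - 1*(-24) = 5 + 24 = 29)
√(203/(-206) + 182)*(f(b, -6) + (-11 - 118)) = √(203/(-206) + 182)*(29 + (-11 - 118)) = √(203*(-1/206) + 182)*(29 - 129) = √(-203/206 + 182)*(-100) = √(37289/206)*(-100) = (7*√156766/206)*(-100) = -350*√156766/103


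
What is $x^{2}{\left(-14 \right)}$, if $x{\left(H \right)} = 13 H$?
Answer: $33124$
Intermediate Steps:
$x^{2}{\left(-14 \right)} = \left(13 \left(-14\right)\right)^{2} = \left(-182\right)^{2} = 33124$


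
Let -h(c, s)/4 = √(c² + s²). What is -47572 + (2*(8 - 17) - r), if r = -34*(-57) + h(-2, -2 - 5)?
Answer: -49528 + 4*√53 ≈ -49499.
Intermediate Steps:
h(c, s) = -4*√(c² + s²)
r = 1938 - 4*√53 (r = -34*(-57) - 4*√((-2)² + (-2 - 5)²) = 1938 - 4*√(4 + (-7)²) = 1938 - 4*√(4 + 49) = 1938 - 4*√53 ≈ 1908.9)
-47572 + (2*(8 - 17) - r) = -47572 + (2*(8 - 17) - (1938 - 4*√53)) = -47572 + (2*(-9) + (-1938 + 4*√53)) = -47572 + (-18 + (-1938 + 4*√53)) = -47572 + (-1956 + 4*√53) = -49528 + 4*√53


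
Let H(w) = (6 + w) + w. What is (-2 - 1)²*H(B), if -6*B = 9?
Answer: 27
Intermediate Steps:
B = -3/2 (B = -⅙*9 = -3/2 ≈ -1.5000)
H(w) = 6 + 2*w
(-2 - 1)²*H(B) = (-2 - 1)²*(6 + 2*(-3/2)) = (-3)²*(6 - 3) = 9*3 = 27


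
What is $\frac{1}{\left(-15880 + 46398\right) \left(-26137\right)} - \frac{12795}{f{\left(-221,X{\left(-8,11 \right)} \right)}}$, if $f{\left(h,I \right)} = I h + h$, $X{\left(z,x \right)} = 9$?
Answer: $\frac{510295925888}{88140210743} \approx 5.7896$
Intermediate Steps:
$f{\left(h,I \right)} = h + I h$
$\frac{1}{\left(-15880 + 46398\right) \left(-26137\right)} - \frac{12795}{f{\left(-221,X{\left(-8,11 \right)} \right)}} = \frac{1}{\left(-15880 + 46398\right) \left(-26137\right)} - \frac{12795}{\left(-221\right) \left(1 + 9\right)} = \frac{1}{30518} \left(- \frac{1}{26137}\right) - \frac{12795}{\left(-221\right) 10} = \frac{1}{30518} \left(- \frac{1}{26137}\right) - \frac{12795}{-2210} = - \frac{1}{797648966} - - \frac{2559}{442} = - \frac{1}{797648966} + \frac{2559}{442} = \frac{510295925888}{88140210743}$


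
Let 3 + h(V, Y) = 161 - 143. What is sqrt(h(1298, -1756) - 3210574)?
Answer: I*sqrt(3210559) ≈ 1791.8*I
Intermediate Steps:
h(V, Y) = 15 (h(V, Y) = -3 + (161 - 143) = -3 + 18 = 15)
sqrt(h(1298, -1756) - 3210574) = sqrt(15 - 3210574) = sqrt(-3210559) = I*sqrt(3210559)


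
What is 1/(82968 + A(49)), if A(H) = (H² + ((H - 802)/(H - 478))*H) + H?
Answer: 143/12227073 ≈ 1.1695e-5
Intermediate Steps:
A(H) = H + H² + H*(-802 + H)/(-478 + H) (A(H) = (H² + ((-802 + H)/(-478 + H))*H) + H = (H² + H*(-802 + H)/(-478 + H)) + H = H + H² + H*(-802 + H)/(-478 + H))
1/(82968 + A(49)) = 1/(82968 + 49*(-1280 + 49² - 476*49)/(-478 + 49)) = 1/(82968 + 49*(-1280 + 2401 - 23324)/(-429)) = 1/(82968 + 49*(-1/429)*(-22203)) = 1/(82968 + 362649/143) = 1/(12227073/143) = 143/12227073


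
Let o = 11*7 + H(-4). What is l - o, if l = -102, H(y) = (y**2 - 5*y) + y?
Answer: -211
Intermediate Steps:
H(y) = y**2 - 4*y
o = 109 (o = 11*7 - 4*(-4 - 4) = 77 - 4*(-8) = 77 + 32 = 109)
l - o = -102 - 1*109 = -102 - 109 = -211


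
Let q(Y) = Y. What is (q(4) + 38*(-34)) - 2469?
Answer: -3757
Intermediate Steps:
(q(4) + 38*(-34)) - 2469 = (4 + 38*(-34)) - 2469 = (4 - 1292) - 2469 = -1288 - 2469 = -3757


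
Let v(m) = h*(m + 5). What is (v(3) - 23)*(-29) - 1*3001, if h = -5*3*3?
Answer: 8106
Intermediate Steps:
h = -45 (h = -15*3 = -45)
v(m) = -225 - 45*m (v(m) = -45*(m + 5) = -45*(5 + m) = -225 - 45*m)
(v(3) - 23)*(-29) - 1*3001 = ((-225 - 45*3) - 23)*(-29) - 1*3001 = ((-225 - 135) - 23)*(-29) - 3001 = (-360 - 23)*(-29) - 3001 = -383*(-29) - 3001 = 11107 - 3001 = 8106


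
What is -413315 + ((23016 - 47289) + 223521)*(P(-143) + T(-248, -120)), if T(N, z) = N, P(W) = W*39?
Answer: -1161032915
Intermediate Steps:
P(W) = 39*W
-413315 + ((23016 - 47289) + 223521)*(P(-143) + T(-248, -120)) = -413315 + ((23016 - 47289) + 223521)*(39*(-143) - 248) = -413315 + (-24273 + 223521)*(-5577 - 248) = -413315 + 199248*(-5825) = -413315 - 1160619600 = -1161032915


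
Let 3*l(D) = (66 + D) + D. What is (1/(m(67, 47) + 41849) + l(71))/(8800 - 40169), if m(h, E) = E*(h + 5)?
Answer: -9408467/4256741931 ≈ -0.0022103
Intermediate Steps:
l(D) = 22 + 2*D/3 (l(D) = ((66 + D) + D)/3 = (66 + 2*D)/3 = 22 + 2*D/3)
m(h, E) = E*(5 + h)
(1/(m(67, 47) + 41849) + l(71))/(8800 - 40169) = (1/(47*(5 + 67) + 41849) + (22 + (2/3)*71))/(8800 - 40169) = (1/(47*72 + 41849) + (22 + 142/3))/(-31369) = (1/(3384 + 41849) + 208/3)*(-1/31369) = (1/45233 + 208/3)*(-1/31369) = (9408467/135699)*(-1/31369) = -9408467/4256741931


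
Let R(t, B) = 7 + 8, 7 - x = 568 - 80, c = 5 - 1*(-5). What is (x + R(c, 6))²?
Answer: 217156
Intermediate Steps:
c = 10 (c = 5 + 5 = 10)
x = -481 (x = 7 - (568 - 80) = 7 - 1*488 = 7 - 488 = -481)
R(t, B) = 15
(x + R(c, 6))² = (-481 + 15)² = (-466)² = 217156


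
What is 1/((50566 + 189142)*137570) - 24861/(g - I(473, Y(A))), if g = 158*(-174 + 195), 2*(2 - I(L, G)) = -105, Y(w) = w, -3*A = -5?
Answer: -1639663974975793/215238461138120 ≈ -7.6179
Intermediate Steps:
A = 5/3 (A = -⅓*(-5) = 5/3 ≈ 1.6667)
I(L, G) = 109/2 (I(L, G) = 2 - ½*(-105) = 2 + 105/2 = 109/2)
g = 3318 (g = 158*21 = 3318)
1/((50566 + 189142)*137570) - 24861/(g - I(473, Y(A))) = 1/((50566 + 189142)*137570) - 24861/(3318 - 1*109/2) = (1/137570)/239708 - 24861/(3318 - 109/2) = (1/239708)*(1/137570) - 24861/6527/2 = 1/32976629560 - 24861*2/6527 = 1/32976629560 - 49722/6527 = -1639663974975793/215238461138120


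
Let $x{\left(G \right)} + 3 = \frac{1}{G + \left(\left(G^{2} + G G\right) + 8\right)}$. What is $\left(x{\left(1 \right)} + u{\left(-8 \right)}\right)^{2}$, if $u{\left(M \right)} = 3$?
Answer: $\frac{1}{121} \approx 0.0082645$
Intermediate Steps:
$x{\left(G \right)} = -3 + \frac{1}{8 + G + 2 G^{2}}$ ($x{\left(G \right)} = -3 + \frac{1}{G + \left(\left(G^{2} + G G\right) + 8\right)} = -3 + \frac{1}{G + \left(\left(G^{2} + G^{2}\right) + 8\right)} = -3 + \frac{1}{G + \left(2 G^{2} + 8\right)} = -3 + \frac{1}{G + \left(8 + 2 G^{2}\right)} = -3 + \frac{1}{8 + G + 2 G^{2}}$)
$\left(x{\left(1 \right)} + u{\left(-8 \right)}\right)^{2} = \left(\frac{-23 - 6 \cdot 1^{2} - 3}{8 + 1 + 2 \cdot 1^{2}} + 3\right)^{2} = \left(\frac{-23 - 6 - 3}{8 + 1 + 2 \cdot 1} + 3\right)^{2} = \left(\frac{-23 - 6 - 3}{8 + 1 + 2} + 3\right)^{2} = \left(\frac{1}{11} \left(-32\right) + 3\right)^{2} = \left(- \frac{32}{11} + 3\right)^{2} = \left(\frac{1}{11}\right)^{2} = \frac{1}{121}$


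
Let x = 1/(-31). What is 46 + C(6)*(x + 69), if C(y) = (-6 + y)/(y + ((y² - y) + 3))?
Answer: 46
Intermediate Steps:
x = -1/31 ≈ -0.032258
C(y) = (-6 + y)/(3 + y²) (C(y) = (-6 + y)/(y + (3 + y² - y)) = (-6 + y)/(3 + y²))
46 + C(6)*(x + 69) = 46 + ((-6 + 6)/(3 + 6²))*(-1/31 + 69) = 46 + (0/(3 + 36))*(2138/31) = 46 + (0/39)*(2138/31) = 46 + ((1/39)*0)*(2138/31) = 46 + 0*(2138/31) = 46 + 0 = 46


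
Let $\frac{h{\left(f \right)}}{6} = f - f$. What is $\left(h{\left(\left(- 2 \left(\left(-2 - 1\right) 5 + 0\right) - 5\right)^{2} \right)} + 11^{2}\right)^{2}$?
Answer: $14641$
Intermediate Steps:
$h{\left(f \right)} = 0$ ($h{\left(f \right)} = 6 \left(f - f\right) = 6 \cdot 0 = 0$)
$\left(h{\left(\left(- 2 \left(\left(-2 - 1\right) 5 + 0\right) - 5\right)^{2} \right)} + 11^{2}\right)^{2} = \left(0 + 11^{2}\right)^{2} = \left(0 + 121\right)^{2} = 121^{2} = 14641$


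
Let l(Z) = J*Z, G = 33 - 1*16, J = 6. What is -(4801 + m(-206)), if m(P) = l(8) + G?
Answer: -4866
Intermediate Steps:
G = 17 (G = 33 - 16 = 17)
l(Z) = 6*Z
m(P) = 65 (m(P) = 6*8 + 17 = 48 + 17 = 65)
-(4801 + m(-206)) = -(4801 + 65) = -1*4866 = -4866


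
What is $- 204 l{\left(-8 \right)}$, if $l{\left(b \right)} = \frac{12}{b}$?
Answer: $306$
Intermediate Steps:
$- 204 l{\left(-8 \right)} = - 204 \frac{12}{-8} = - 204 \cdot 12 \left(- \frac{1}{8}\right) = \left(-204\right) \left(- \frac{3}{2}\right) = 306$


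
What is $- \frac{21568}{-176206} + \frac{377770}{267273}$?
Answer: $\frac{1903418018}{1239344901} \approx 1.5358$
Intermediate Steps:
$- \frac{21568}{-176206} + \frac{377770}{267273} = \left(-21568\right) \left(- \frac{1}{176206}\right) + 377770 \cdot \frac{1}{267273} = \frac{10784}{88103} + \frac{377770}{267273} = \frac{1903418018}{1239344901}$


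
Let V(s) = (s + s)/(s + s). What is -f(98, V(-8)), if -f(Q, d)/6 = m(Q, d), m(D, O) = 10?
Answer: 60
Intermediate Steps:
V(s) = 1 (V(s) = (2*s)/((2*s)) = (2*s)*(1/(2*s)) = 1)
f(Q, d) = -60 (f(Q, d) = -6*10 = -60)
-f(98, V(-8)) = -1*(-60) = 60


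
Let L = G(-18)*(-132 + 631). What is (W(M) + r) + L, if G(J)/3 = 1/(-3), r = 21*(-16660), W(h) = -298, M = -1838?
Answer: -350657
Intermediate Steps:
r = -349860
G(J) = -1 (G(J) = 3/(-3) = 3*(-1/3) = -1)
L = -499 (L = -(-132 + 631) = -1*499 = -499)
(W(M) + r) + L = (-298 - 349860) - 499 = -350158 - 499 = -350657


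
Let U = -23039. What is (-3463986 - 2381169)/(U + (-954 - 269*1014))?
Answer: 5845155/296759 ≈ 19.697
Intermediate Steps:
(-3463986 - 2381169)/(U + (-954 - 269*1014)) = (-3463986 - 2381169)/(-23039 + (-954 - 269*1014)) = -5845155/(-23039 + (-954 - 272766)) = -5845155/(-23039 - 273720) = -5845155/(-296759) = -5845155*(-1/296759) = 5845155/296759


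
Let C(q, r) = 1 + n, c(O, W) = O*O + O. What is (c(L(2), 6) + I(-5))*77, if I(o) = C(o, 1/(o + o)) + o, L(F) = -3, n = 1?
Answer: 231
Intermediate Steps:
c(O, W) = O + O² (c(O, W) = O² + O = O + O²)
C(q, r) = 2 (C(q, r) = 1 + 1 = 2)
I(o) = 2 + o
(c(L(2), 6) + I(-5))*77 = (-3*(1 - 3) + (2 - 5))*77 = (-3*(-2) - 3)*77 = (6 - 3)*77 = 3*77 = 231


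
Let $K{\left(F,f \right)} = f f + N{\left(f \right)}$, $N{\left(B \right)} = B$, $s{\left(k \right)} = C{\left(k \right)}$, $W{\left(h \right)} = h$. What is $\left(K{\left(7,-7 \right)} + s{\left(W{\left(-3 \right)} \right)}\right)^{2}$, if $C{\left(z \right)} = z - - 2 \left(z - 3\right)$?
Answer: $729$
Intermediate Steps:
$C{\left(z \right)} = -6 + 3 z$ ($C{\left(z \right)} = z - - 2 \left(-3 + z\right) = z - \left(6 - 2 z\right) = z + \left(-6 + 2 z\right) = -6 + 3 z$)
$s{\left(k \right)} = -6 + 3 k$
$K{\left(F,f \right)} = f + f^{2}$ ($K{\left(F,f \right)} = f f + f = f^{2} + f = f + f^{2}$)
$\left(K{\left(7,-7 \right)} + s{\left(W{\left(-3 \right)} \right)}\right)^{2} = \left(- 7 \left(1 - 7\right) + \left(-6 + 3 \left(-3\right)\right)\right)^{2} = \left(\left(-7\right) \left(-6\right) - 15\right)^{2} = \left(42 - 15\right)^{2} = 27^{2} = 729$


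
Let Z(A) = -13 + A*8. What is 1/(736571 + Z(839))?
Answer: 1/743270 ≈ 1.3454e-6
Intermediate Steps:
Z(A) = -13 + 8*A
1/(736571 + Z(839)) = 1/(736571 + (-13 + 8*839)) = 1/(736571 + (-13 + 6712)) = 1/(736571 + 6699) = 1/743270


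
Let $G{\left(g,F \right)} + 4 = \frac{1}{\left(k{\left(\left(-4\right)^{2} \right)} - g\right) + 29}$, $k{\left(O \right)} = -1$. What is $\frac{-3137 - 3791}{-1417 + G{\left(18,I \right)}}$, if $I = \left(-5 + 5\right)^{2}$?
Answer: $\frac{69280}{14209} \approx 4.8758$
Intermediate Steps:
$I = 0$ ($I = 0^{2} = 0$)
$G{\left(g,F \right)} = -4 + \frac{1}{28 - g}$ ($G{\left(g,F \right)} = -4 + \frac{1}{\left(-1 - g\right) + 29} = -4 + \frac{1}{28 - g}$)
$\frac{-3137 - 3791}{-1417 + G{\left(18,I \right)}} = \frac{-3137 - 3791}{-1417 + \frac{111 - 72}{-28 + 18}} = - \frac{6928}{-1417 + \frac{111 - 72}{-10}} = - \frac{6928}{-1417 - \frac{39}{10}} = - \frac{6928}{- \frac{14209}{10}} = \left(-6928\right) \left(- \frac{10}{14209}\right) = \frac{69280}{14209}$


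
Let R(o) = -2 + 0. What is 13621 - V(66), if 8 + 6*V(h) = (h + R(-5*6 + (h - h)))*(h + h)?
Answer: 36643/3 ≈ 12214.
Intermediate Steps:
R(o) = -2
V(h) = -4/3 + h*(-2 + h)/3 (V(h) = -4/3 + ((h - 2)*(h + h))/6 = -4/3 + ((-2 + h)*(2*h))/6 = -4/3 + (2*h*(-2 + h))/6 = -4/3 + h*(-2 + h)/3)
13621 - V(66) = 13621 - (-4/3 - ⅔*66 + (⅓)*66²) = 13621 - (-4/3 - 44 + (⅓)*4356) = 13621 - (-4/3 - 44 + 1452) = 13621 - 1*4220/3 = 13621 - 4220/3 = 36643/3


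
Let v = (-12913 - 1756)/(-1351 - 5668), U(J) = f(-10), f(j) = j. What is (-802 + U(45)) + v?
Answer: -5684759/7019 ≈ -809.91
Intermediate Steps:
U(J) = -10
v = 14669/7019 (v = -14669/(-7019) = -14669*(-1/7019) = 14669/7019 ≈ 2.0899)
(-802 + U(45)) + v = (-802 - 10) + 14669/7019 = -812 + 14669/7019 = -5684759/7019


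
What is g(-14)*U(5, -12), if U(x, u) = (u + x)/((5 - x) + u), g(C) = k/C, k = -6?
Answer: ¼ ≈ 0.25000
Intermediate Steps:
g(C) = -6/C
U(x, u) = (u + x)/(5 + u - x)
g(-14)*U(5, -12) = (-6/(-14))*((-12 + 5)/(5 - 12 - 1*5)) = (-6*(-1/14))*(-7/(5 - 12 - 5)) = 3*(-7/(-12))/7 = 3*(-1/12*(-7))/7 = (3/7)*(7/12) = ¼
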